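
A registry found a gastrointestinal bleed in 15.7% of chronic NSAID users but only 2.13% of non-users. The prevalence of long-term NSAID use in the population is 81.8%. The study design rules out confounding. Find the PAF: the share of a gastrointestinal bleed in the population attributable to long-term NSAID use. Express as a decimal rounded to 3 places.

PAF ≈ 0.839

p₁ = 0.157, p₀ = 0.0213.
Overall risk P(Y=1) = π·p₁ + (1−π)·p₀ = 0.818×0.157 + 0.182×0.0213 = 0.1323.
Under exogeneity, PAF = [P(Y=1) − p₀] / P(Y=1).
PAF = (0.1323 − 0.0213) / 0.1323 ≈ 0.8390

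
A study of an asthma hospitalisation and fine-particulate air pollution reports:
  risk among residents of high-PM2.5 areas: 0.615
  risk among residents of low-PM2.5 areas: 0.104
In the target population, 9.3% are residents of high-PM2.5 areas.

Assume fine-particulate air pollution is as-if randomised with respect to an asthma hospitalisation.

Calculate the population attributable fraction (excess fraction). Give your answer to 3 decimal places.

Let p₁ = 0.615, p₀ = 0.104.
Overall risk P(Y=1) = π·p₁ + (1−π)·p₀ = 0.093×0.615 + 0.907×0.104 = 0.15152.
Under exogeneity, PAF = [P(Y=1) − p₀] / P(Y=1).
PAF = (0.15152 − 0.104) / 0.15152 ≈ 0.3136

PAF ≈ 0.314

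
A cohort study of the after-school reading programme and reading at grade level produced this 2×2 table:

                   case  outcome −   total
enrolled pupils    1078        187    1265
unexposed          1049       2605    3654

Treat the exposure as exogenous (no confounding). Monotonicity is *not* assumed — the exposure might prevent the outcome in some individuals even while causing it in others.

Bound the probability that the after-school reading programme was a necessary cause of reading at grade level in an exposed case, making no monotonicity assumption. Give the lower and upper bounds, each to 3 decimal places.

0.663 ≤ PN ≤ 0.837

p₁ = P(outcome | exposed) = 1078/1265 = 0.85217
p₀ = P(outcome | unexposed) = 1049/3654 = 0.28708
Under exogeneity alone the bounds on PN are max{0,(p₁−p₀)/p₁} ≤ PN ≤ min{1,(1−p₀)/p₁}.
  lower = (p₁ − p₀)/p₁ = 0.56509 / 0.85217 ≈ 0.6631
  upper = min{1, (1 − p₀)/p₁} = 0.71292 / 0.85217 ≈ 0.8366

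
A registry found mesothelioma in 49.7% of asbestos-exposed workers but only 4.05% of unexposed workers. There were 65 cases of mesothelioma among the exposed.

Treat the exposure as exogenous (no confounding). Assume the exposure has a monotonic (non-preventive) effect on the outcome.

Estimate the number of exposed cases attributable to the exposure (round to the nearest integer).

about 60 cases

p₁ = 0.497, p₀ = 0.0405.
PN = (p₁ − p₀)/p₁ = (0.497 − 0.0405) / 0.497 ≈ 0.91851.
Attributable cases ≈ PN × (exposed cases) = 0.91851 × 65 ≈ 59.70.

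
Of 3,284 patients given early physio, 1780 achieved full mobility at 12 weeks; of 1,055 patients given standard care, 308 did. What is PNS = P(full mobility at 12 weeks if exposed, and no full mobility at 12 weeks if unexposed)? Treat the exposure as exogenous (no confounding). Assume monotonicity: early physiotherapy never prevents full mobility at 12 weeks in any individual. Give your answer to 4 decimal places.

PNS ≈ 0.2501

p₁ = P(outcome | exposed) = 1780/3284 = 0.54202
p₀ = P(outcome | unexposed) = 308/1055 = 0.29194
Under exogeneity and monotonicity, PNS = p₁ − p₀.
PNS = 0.54202 − 0.29194 = 0.25008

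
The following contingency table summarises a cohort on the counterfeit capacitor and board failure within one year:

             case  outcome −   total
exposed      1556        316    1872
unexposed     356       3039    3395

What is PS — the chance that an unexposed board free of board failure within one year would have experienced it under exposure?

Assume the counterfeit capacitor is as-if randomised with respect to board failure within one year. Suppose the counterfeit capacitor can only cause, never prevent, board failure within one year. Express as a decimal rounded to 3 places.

PS ≈ 0.811

p₁ = P(outcome | exposed) = 1556/1872 = 0.8312
p₀ = P(outcome | unexposed) = 356/3395 = 0.10486
Under exogeneity and monotonicity, PS = (p₁ − p₀)/(1 − p₀).
PS = (0.8312 − 0.10486) / 0.89514 ≈ 0.8114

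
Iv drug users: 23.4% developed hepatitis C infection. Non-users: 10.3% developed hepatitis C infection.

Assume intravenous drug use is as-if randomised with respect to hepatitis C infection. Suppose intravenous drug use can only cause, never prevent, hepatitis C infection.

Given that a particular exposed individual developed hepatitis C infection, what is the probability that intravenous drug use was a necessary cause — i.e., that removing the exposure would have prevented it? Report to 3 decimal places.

PN ≈ 0.560

p₁ = 0.234, p₀ = 0.103.
Under exogeneity and monotonicity, PN = (p₁ − p₀) / p₁.
PN = (0.234 − 0.103) / 0.234 = 0.131 / 0.234 ≈ 0.5598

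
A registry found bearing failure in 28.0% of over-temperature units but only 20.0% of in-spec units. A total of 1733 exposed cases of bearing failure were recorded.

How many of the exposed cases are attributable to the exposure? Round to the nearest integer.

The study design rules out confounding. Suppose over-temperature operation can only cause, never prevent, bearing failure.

p₁ = 0.28, p₀ = 0.2.
PN = (p₁ − p₀)/p₁ = (0.28 − 0.2) / 0.28 ≈ 0.28571.
Attributable cases ≈ PN × (exposed cases) = 0.28571 × 1733 ≈ 495.14.

about 495 cases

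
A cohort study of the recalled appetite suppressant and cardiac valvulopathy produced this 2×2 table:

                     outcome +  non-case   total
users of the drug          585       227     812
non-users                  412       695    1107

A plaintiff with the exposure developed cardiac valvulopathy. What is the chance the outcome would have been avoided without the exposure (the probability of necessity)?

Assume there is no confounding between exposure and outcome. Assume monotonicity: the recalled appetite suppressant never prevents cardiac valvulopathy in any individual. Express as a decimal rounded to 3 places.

p₁ = P(outcome | exposed) = 585/812 = 0.72044
p₀ = P(outcome | unexposed) = 412/1107 = 0.37218
Under exogeneity and monotonicity, PN = (p₁ − p₀) / p₁.
PN = (0.72044 − 0.37218) / 0.72044 = 0.34827 / 0.72044 ≈ 0.4834

PN ≈ 0.483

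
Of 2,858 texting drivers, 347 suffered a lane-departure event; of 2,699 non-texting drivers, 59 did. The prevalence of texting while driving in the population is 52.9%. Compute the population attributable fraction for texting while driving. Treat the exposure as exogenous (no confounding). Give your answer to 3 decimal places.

PAF ≈ 0.707

p₁ = P(outcome | exposed) = 347/2858 = 0.12141
p₀ = P(outcome | unexposed) = 59/2699 = 0.02186
Overall risk P(Y=1) = π·p₁ + (1−π)·p₀ = 0.529×0.12141 + 0.471×0.02186 = 0.074524.
Under exogeneity, PAF = [P(Y=1) − p₀] / P(Y=1).
PAF = (0.074524 − 0.02186) / 0.074524 ≈ 0.7067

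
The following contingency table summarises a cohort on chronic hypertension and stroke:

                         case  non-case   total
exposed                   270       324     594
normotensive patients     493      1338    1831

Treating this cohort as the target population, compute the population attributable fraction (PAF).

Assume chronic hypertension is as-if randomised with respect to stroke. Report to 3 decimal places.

p₁ = P(outcome | exposed) = 270/594 = 0.45455
p₀ = P(outcome | unexposed) = 493/1831 = 0.26925
Exposure prevalence π = 594/2425 = 0.24495; overall risk P(Y=1) = 0.31464.
Under exogeneity, PAF = [P(Y=1) − p₀]/P(Y=1).
PAF = (0.31464 − 0.26925) / 0.31464 ≈ 0.1443

PAF ≈ 0.144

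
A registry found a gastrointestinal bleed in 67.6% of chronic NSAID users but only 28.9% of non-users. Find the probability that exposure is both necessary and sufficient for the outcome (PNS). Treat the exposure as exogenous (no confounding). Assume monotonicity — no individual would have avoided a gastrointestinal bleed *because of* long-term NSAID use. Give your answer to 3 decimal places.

PNS ≈ 0.387

p₁ = 0.676, p₀ = 0.289.
Under exogeneity and monotonicity, PNS = p₁ − p₀.
PNS = 0.676 − 0.289 = 0.387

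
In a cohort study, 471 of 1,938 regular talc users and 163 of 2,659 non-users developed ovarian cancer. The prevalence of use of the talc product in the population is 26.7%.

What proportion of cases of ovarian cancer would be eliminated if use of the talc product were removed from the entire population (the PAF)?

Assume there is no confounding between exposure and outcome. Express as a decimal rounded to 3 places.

PAF ≈ 0.442

p₁ = P(outcome | exposed) = 471/1938 = 0.24303
p₀ = P(outcome | unexposed) = 163/2659 = 0.061301
Overall risk P(Y=1) = π·p₁ + (1−π)·p₀ = 0.267×0.24303 + 0.733×0.061301 = 0.10982.
Under exogeneity, PAF = [P(Y=1) − p₀] / P(Y=1).
PAF = (0.10982 − 0.061301) / 0.10982 ≈ 0.4418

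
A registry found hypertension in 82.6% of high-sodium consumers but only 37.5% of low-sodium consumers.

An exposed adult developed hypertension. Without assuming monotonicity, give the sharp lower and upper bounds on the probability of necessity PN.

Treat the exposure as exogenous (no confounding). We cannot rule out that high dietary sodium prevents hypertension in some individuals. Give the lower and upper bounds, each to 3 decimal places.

p₁ = 0.826, p₀ = 0.375.
Under exogeneity alone the bounds on PN are max{0,(p₁−p₀)/p₁} ≤ PN ≤ min{1,(1−p₀)/p₁}.
  lower = (p₁ − p₀)/p₁ = 0.451 / 0.826 ≈ 0.5460
  upper = min{1, (1 − p₀)/p₁} = 0.625 / 0.826 ≈ 0.7567

0.546 ≤ PN ≤ 0.757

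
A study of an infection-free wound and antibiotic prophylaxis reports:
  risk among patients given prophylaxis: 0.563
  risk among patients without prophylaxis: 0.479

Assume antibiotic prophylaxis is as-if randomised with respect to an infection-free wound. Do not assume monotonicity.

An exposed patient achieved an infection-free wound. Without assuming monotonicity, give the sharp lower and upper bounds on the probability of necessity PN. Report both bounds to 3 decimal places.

0.149 ≤ PN ≤ 0.925

Let p₁ = 0.563, p₀ = 0.479.
Under exogeneity alone the bounds on PN are max{0,(p₁−p₀)/p₁} ≤ PN ≤ min{1,(1−p₀)/p₁}.
  lower = (p₁ − p₀)/p₁ = 0.084 / 0.563 ≈ 0.1492
  upper = min{1, (1 − p₀)/p₁} = 0.521 / 0.563 ≈ 0.9254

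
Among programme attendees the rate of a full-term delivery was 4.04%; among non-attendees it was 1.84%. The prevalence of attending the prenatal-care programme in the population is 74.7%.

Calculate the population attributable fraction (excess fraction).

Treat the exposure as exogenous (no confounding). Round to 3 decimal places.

PAF ≈ 0.472

p₁ = 0.0404, p₀ = 0.0184.
Overall risk P(Y=1) = π·p₁ + (1−π)·p₀ = 0.747×0.0404 + 0.253×0.0184 = 0.034834.
Under exogeneity, PAF = [P(Y=1) − p₀] / P(Y=1).
PAF = (0.034834 − 0.0184) / 0.034834 ≈ 0.4718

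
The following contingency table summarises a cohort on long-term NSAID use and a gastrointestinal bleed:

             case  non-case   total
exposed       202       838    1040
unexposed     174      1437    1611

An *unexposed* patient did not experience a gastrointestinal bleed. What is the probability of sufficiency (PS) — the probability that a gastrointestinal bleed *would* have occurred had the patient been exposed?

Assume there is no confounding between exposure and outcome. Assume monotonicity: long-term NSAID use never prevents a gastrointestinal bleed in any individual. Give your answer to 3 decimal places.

p₁ = P(outcome | exposed) = 202/1040 = 0.19423
p₀ = P(outcome | unexposed) = 174/1611 = 0.10801
Under exogeneity and monotonicity, PS = (p₁ − p₀)/(1 − p₀).
PS = (0.19423 − 0.10801) / 0.89199 ≈ 0.0967

PS ≈ 0.097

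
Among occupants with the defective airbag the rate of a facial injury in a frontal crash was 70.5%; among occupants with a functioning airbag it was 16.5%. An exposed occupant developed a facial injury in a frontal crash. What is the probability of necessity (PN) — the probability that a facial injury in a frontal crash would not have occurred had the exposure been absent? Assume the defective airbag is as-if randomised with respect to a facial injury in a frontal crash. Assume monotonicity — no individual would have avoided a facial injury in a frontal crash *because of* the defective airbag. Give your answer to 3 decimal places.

p₁ = 0.705, p₀ = 0.165.
Under exogeneity and monotonicity, PN = (p₁ − p₀) / p₁.
PN = (0.705 − 0.165) / 0.705 = 0.54 / 0.705 ≈ 0.7660

PN ≈ 0.766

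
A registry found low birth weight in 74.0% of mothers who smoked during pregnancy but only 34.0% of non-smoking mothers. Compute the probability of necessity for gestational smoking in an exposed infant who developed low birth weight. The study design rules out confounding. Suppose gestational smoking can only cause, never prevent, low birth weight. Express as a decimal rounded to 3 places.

PN ≈ 0.541

p₁ = 0.74, p₀ = 0.34.
Under exogeneity and monotonicity, PN = (p₁ − p₀) / p₁.
PN = (0.74 − 0.34) / 0.74 = 0.4 / 0.74 ≈ 0.5405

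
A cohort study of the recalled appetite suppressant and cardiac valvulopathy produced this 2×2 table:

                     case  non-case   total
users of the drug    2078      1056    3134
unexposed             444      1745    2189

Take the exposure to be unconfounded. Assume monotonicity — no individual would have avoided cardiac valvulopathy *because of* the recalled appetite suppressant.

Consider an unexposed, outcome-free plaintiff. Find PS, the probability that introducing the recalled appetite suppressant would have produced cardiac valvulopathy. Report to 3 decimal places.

p₁ = P(outcome | exposed) = 2078/3134 = 0.66305
p₀ = P(outcome | unexposed) = 444/2189 = 0.20283
Under exogeneity and monotonicity, PS = (p₁ − p₀)/(1 − p₀).
PS = (0.66305 − 0.20283) / 0.79717 ≈ 0.5773

PS ≈ 0.577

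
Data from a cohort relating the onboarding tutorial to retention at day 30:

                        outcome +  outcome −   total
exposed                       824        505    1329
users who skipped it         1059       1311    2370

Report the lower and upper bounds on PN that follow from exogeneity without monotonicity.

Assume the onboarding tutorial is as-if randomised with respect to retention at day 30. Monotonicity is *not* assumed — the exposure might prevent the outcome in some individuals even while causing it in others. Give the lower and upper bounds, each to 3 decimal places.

0.279 ≤ PN ≤ 0.892

p₁ = P(outcome | exposed) = 824/1329 = 0.62002
p₀ = P(outcome | unexposed) = 1059/2370 = 0.44684
Under exogeneity alone the bounds on PN are max{0,(p₁−p₀)/p₁} ≤ PN ≤ min{1,(1−p₀)/p₁}.
  lower = (p₁ − p₀)/p₁ = 0.17318 / 0.62002 ≈ 0.2793
  upper = min{1, (1 − p₀)/p₁} = 0.55316 / 0.62002 ≈ 0.8922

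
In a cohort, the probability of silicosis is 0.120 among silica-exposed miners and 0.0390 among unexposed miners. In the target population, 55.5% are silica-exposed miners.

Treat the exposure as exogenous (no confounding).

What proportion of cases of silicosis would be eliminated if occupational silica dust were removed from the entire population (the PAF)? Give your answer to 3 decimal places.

Let p₁ = 0.12, p₀ = 0.039.
Overall risk P(Y=1) = π·p₁ + (1−π)·p₀ = 0.555×0.12 + 0.445×0.039 = 0.083955.
Under exogeneity, PAF = [P(Y=1) − p₀] / P(Y=1).
PAF = (0.083955 − 0.039) / 0.083955 ≈ 0.5355

PAF ≈ 0.535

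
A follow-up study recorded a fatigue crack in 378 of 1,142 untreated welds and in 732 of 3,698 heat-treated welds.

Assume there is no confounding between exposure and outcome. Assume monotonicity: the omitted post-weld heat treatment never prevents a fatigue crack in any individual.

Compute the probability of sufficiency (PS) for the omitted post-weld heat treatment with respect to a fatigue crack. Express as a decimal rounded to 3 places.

PS ≈ 0.166

p₁ = P(outcome | exposed) = 378/1142 = 0.331
p₀ = P(outcome | unexposed) = 732/3698 = 0.19794
Under exogeneity and monotonicity, PS = (p₁ − p₀) / (1 − p₀).
PS = (0.331 − 0.19794) / (1 − 0.19794) = 0.13305 / 0.80206 ≈ 0.1659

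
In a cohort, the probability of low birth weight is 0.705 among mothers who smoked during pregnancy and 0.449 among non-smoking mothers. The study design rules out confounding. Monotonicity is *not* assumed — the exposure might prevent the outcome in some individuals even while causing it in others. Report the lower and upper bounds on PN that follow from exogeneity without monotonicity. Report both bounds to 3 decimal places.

0.363 ≤ PN ≤ 0.782

Let p₁ = 0.705, p₀ = 0.449.
Under exogeneity alone the bounds on PN are max{0,(p₁−p₀)/p₁} ≤ PN ≤ min{1,(1−p₀)/p₁}.
  lower = (p₁ − p₀)/p₁ = 0.256 / 0.705 ≈ 0.3631
  upper = min{1, (1 − p₀)/p₁} = 0.551 / 0.705 ≈ 0.7816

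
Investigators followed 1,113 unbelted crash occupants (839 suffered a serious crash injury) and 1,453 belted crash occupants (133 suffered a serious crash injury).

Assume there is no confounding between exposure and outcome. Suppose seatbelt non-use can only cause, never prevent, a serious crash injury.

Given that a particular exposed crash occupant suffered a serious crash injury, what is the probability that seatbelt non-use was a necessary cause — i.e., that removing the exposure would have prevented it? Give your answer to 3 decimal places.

p₁ = P(outcome | exposed) = 839/1113 = 0.75382
p₀ = P(outcome | unexposed) = 133/1453 = 0.091535
Under exogeneity and monotonicity, PN = (p₁ − p₀) / p₁.
PN = (0.75382 − 0.091535) / 0.75382 = 0.66228 / 0.75382 ≈ 0.8786

PN ≈ 0.879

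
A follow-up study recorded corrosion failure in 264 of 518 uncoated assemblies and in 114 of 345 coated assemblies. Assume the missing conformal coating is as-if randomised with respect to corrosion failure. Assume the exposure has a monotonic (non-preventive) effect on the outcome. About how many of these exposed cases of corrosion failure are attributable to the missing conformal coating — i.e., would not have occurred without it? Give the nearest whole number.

about 93 cases

p₁ = P(outcome | exposed) = 264/518 = 0.50965
p₀ = P(outcome | unexposed) = 114/345 = 0.33043
PN = (p₁ − p₀)/p₁ = (0.50965 − 0.33043) / 0.50965 ≈ 0.35165.
Attributable cases ≈ PN × (exposed cases) = 0.35165 × 264 ≈ 92.83.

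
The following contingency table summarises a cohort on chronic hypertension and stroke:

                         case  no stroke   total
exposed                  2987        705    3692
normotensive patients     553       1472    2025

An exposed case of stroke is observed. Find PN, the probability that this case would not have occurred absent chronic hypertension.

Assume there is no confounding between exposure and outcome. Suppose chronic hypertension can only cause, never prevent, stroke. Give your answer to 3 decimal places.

p₁ = P(outcome | exposed) = 2987/3692 = 0.80905
p₀ = P(outcome | unexposed) = 553/2025 = 0.27309
Under exogeneity and monotonicity, PN = (p₁ − p₀)/p₁.
PN = (0.80905 − 0.27309) / 0.80905 ≈ 0.6625

PN ≈ 0.662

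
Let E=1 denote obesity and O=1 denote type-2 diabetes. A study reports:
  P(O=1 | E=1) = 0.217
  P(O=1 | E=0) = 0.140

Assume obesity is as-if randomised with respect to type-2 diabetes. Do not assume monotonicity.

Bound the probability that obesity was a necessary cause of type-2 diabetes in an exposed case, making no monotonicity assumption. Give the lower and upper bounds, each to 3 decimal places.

Let p₁ = 0.217, p₀ = 0.14.
Under exogeneity alone the bounds on PN are max{0,(p₁−p₀)/p₁} ≤ PN ≤ min{1,(1−p₀)/p₁}.
  lower = (p₁ − p₀)/p₁ = 0.077 / 0.217 ≈ 0.3548
  upper = min{1, (1 − p₀)/p₁} = 0.86 / 0.217 ≈ 3.9631 → capped at 1

0.355 ≤ PN ≤ 1.000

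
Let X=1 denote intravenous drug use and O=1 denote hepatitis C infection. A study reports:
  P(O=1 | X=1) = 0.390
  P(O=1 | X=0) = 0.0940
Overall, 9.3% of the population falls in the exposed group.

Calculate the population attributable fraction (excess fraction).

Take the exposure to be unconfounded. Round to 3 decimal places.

PAF ≈ 0.227

Let p₁ = 0.39, p₀ = 0.094.
Overall risk P(Y=1) = π·p₁ + (1−π)·p₀ = 0.093×0.39 + 0.907×0.094 = 0.12153.
Under exogeneity, PAF = [P(Y=1) − p₀] / P(Y=1).
PAF = (0.12153 − 0.094) / 0.12153 ≈ 0.2265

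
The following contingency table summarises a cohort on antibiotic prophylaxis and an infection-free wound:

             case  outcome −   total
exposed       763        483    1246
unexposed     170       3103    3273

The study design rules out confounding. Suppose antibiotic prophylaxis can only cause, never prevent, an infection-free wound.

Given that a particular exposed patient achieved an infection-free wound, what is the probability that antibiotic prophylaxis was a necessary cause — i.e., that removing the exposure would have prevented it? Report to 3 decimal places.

p₁ = P(outcome | exposed) = 763/1246 = 0.61236
p₀ = P(outcome | unexposed) = 170/3273 = 0.05194
Under exogeneity and monotonicity, PN = (p₁ − p₀)/p₁.
PN = (0.61236 − 0.05194) / 0.61236 ≈ 0.9152

PN ≈ 0.915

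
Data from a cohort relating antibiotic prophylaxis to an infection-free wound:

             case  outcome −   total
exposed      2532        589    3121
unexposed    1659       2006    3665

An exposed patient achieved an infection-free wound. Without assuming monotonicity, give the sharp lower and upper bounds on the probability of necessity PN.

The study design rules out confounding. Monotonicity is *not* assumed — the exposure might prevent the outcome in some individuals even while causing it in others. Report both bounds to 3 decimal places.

0.442 ≤ PN ≤ 0.675

p₁ = P(outcome | exposed) = 2532/3121 = 0.81128
p₀ = P(outcome | unexposed) = 1659/3665 = 0.45266
Under exogeneity alone the bounds on PN are max{0,(p₁−p₀)/p₁} ≤ PN ≤ min{1,(1−p₀)/p₁}.
  lower = (p₁ − p₀)/p₁ = 0.35862 / 0.81128 ≈ 0.4420
  upper = min{1, (1 − p₀)/p₁} = 0.54734 / 0.81128 ≈ 0.6747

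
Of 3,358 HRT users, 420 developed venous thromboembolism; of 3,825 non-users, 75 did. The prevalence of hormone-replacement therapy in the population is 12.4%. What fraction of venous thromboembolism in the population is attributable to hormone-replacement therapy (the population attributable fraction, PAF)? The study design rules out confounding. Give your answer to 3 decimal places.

p₁ = P(outcome | exposed) = 420/3358 = 0.12507
p₀ = P(outcome | unexposed) = 75/3825 = 0.019608
Overall risk P(Y=1) = π·p₁ + (1−π)·p₀ = 0.124×0.12507 + 0.876×0.019608 = 0.032686.
Under exogeneity, PAF = [P(Y=1) − p₀] / P(Y=1).
PAF = (0.032686 − 0.019608) / 0.032686 ≈ 0.4001

PAF ≈ 0.400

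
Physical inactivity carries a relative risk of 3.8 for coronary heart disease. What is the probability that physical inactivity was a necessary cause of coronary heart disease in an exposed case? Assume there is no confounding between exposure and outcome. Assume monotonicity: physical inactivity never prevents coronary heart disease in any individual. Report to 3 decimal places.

Under exogeneity and monotonicity, PN = (RR − 1) / RR = 1 − 1/RR.
PN = (3.8 − 1) / 3.8 = 2.8 / 3.8 ≈ 0.7368

PN ≈ 0.737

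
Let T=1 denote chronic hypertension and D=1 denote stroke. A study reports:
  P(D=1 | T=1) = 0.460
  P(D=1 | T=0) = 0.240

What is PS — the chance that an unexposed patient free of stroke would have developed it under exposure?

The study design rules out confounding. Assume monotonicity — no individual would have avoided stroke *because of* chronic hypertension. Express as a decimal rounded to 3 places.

PS ≈ 0.289

Let p₁ = 0.46, p₀ = 0.24.
Under exogeneity and monotonicity, PS = (p₁ − p₀) / (1 − p₀).
PS = (0.46 − 0.24) / (1 − 0.24) = 0.22 / 0.76 ≈ 0.2895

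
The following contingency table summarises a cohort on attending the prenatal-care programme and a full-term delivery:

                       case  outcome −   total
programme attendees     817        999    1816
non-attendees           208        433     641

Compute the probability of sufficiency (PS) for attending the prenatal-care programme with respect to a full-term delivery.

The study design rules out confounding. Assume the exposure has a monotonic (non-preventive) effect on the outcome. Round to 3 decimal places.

p₁ = P(outcome | exposed) = 817/1816 = 0.44989
p₀ = P(outcome | unexposed) = 208/641 = 0.32449
Under exogeneity and monotonicity, PS = (p₁ − p₀) / (1 − p₀).
PS = (0.44989 − 0.32449) / (1 − 0.32449) = 0.1254 / 0.67551 ≈ 0.1856

PS ≈ 0.186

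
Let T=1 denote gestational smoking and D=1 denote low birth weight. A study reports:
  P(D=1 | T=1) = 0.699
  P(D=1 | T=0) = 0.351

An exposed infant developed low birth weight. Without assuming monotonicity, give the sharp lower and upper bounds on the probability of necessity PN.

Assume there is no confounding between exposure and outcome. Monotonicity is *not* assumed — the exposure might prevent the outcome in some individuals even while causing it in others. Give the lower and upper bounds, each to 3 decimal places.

Let p₁ = 0.699, p₀ = 0.351.
Under exogeneity alone the bounds on PN are max{0,(p₁−p₀)/p₁} ≤ PN ≤ min{1,(1−p₀)/p₁}.
  lower = (p₁ − p₀)/p₁ = 0.348 / 0.699 ≈ 0.4979
  upper = min{1, (1 − p₀)/p₁} = 0.649 / 0.699 ≈ 0.9285

0.498 ≤ PN ≤ 0.928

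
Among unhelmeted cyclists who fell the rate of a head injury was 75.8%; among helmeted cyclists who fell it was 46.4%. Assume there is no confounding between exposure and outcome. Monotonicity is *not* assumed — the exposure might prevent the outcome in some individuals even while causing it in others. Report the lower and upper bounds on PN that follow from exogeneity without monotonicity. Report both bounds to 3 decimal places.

0.388 ≤ PN ≤ 0.707

p₁ = 0.758, p₀ = 0.464.
Under exogeneity alone the bounds on PN are max{0,(p₁−p₀)/p₁} ≤ PN ≤ min{1,(1−p₀)/p₁}.
  lower = (p₁ − p₀)/p₁ = 0.294 / 0.758 ≈ 0.3879
  upper = min{1, (1 − p₀)/p₁} = 0.536 / 0.758 ≈ 0.7071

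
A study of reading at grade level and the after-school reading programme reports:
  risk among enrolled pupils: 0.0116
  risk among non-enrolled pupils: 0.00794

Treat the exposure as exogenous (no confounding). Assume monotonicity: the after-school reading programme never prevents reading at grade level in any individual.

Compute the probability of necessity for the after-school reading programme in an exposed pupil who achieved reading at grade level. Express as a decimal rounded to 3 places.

PN ≈ 0.316

Let p₁ = 0.0116, p₀ = 0.00794.
Under exogeneity and monotonicity, PN = (p₁ − p₀) / p₁.
PN = (0.0116 − 0.00794) / 0.0116 = 0.00366 / 0.0116 ≈ 0.3155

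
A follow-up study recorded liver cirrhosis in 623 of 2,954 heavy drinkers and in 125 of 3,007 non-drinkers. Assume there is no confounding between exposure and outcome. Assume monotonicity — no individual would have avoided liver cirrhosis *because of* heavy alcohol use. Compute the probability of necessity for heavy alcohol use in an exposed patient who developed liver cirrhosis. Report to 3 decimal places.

p₁ = P(outcome | exposed) = 623/2954 = 0.2109
p₀ = P(outcome | unexposed) = 125/3007 = 0.04157
Under exogeneity and monotonicity, PN = (p₁ − p₀) / p₁.
PN = (0.2109 − 0.04157) / 0.2109 = 0.16933 / 0.2109 ≈ 0.8029

PN ≈ 0.803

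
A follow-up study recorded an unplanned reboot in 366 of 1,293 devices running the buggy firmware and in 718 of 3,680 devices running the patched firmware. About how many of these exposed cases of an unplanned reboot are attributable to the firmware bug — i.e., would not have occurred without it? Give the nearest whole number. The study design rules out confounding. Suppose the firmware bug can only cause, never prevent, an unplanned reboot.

about 114 cases

p₁ = P(outcome | exposed) = 366/1293 = 0.28306
p₀ = P(outcome | unexposed) = 718/3680 = 0.19511
PN = (p₁ − p₀)/p₁ = (0.28306 − 0.19511) / 0.28306 ≈ 0.31072.
Attributable cases ≈ PN × (exposed cases) = 0.31072 × 366 ≈ 113.72.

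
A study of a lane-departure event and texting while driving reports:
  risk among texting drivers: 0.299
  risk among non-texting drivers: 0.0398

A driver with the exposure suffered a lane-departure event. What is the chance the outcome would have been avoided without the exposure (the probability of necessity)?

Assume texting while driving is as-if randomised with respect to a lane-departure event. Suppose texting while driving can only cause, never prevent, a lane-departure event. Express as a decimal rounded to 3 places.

Let p₁ = 0.299, p₀ = 0.0398.
Under exogeneity and monotonicity, PN = (p₁ − p₀) / p₁.
PN = (0.299 − 0.0398) / 0.299 = 0.2592 / 0.299 ≈ 0.8669

PN ≈ 0.867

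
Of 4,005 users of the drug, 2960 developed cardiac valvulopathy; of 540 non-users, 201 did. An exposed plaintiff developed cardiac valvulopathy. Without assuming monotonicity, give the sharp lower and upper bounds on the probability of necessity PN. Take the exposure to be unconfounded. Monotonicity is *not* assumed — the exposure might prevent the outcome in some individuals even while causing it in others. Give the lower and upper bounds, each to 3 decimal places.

p₁ = P(outcome | exposed) = 2960/4005 = 0.73908
p₀ = P(outcome | unexposed) = 201/540 = 0.37222
Under exogeneity alone the bounds on PN are max{0,(p₁−p₀)/p₁} ≤ PN ≤ min{1,(1−p₀)/p₁}.
  lower = (p₁ − p₀)/p₁ = 0.36685 / 0.73908 ≈ 0.4964
  upper = min{1, (1 − p₀)/p₁} = 0.62778 / 0.73908 ≈ 0.8494

0.496 ≤ PN ≤ 0.849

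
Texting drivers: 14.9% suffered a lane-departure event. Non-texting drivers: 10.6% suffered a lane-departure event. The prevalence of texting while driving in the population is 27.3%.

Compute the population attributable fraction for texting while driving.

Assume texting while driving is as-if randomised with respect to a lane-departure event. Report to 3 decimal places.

PAF ≈ 0.100

p₁ = 0.149, p₀ = 0.106.
Overall risk P(Y=1) = π·p₁ + (1−π)·p₀ = 0.273×0.149 + 0.727×0.106 = 0.11774.
Under exogeneity, PAF = [P(Y=1) − p₀] / P(Y=1).
PAF = (0.11774 − 0.106) / 0.11774 ≈ 0.0997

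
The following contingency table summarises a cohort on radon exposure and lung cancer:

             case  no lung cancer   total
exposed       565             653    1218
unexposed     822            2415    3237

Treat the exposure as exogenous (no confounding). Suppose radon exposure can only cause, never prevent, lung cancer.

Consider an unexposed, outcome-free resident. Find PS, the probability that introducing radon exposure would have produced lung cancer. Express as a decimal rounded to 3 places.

p₁ = P(outcome | exposed) = 565/1218 = 0.46388
p₀ = P(outcome | unexposed) = 822/3237 = 0.25394
Under exogeneity and monotonicity, PS = (p₁ − p₀) / (1 − p₀).
PS = (0.46388 − 0.25394) / (1 − 0.25394) = 0.20994 / 0.74606 ≈ 0.2814

PS ≈ 0.281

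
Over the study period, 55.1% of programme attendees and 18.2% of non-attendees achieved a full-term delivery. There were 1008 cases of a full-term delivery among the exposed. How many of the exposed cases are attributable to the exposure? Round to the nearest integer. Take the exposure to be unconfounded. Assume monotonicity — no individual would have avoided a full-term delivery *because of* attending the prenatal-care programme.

p₁ = 0.551, p₀ = 0.182.
PN = (p₁ − p₀)/p₁ = (0.551 − 0.182) / 0.551 ≈ 0.66969.
Attributable cases ≈ PN × (exposed cases) = 0.66969 × 1008 ≈ 675.05.

about 675 cases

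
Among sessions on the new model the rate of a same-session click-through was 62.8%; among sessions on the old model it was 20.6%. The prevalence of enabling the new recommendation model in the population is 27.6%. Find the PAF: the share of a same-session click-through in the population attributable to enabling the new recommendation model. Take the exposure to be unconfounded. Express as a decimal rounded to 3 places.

p₁ = 0.628, p₀ = 0.206.
Overall risk P(Y=1) = π·p₁ + (1−π)·p₀ = 0.276×0.628 + 0.724×0.206 = 0.32247.
Under exogeneity, PAF = [P(Y=1) − p₀] / P(Y=1).
PAF = (0.32247 − 0.206) / 0.32247 ≈ 0.3612

PAF ≈ 0.361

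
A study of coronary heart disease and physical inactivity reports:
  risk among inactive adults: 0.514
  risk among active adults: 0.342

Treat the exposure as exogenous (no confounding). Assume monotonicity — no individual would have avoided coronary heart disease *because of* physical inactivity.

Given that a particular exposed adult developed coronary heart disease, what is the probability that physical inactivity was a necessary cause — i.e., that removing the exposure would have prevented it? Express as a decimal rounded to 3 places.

PN ≈ 0.335

Let p₁ = 0.514, p₀ = 0.342.
Under exogeneity and monotonicity, PN = (p₁ − p₀) / p₁.
PN = (0.514 − 0.342) / 0.514 = 0.172 / 0.514 ≈ 0.3346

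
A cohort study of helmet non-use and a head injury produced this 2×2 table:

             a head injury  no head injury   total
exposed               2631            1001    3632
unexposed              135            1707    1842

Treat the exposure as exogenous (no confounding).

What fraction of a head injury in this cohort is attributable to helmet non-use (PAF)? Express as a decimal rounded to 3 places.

PAF ≈ 0.855

p₁ = P(outcome | exposed) = 2631/3632 = 0.72439
p₀ = P(outcome | unexposed) = 135/1842 = 0.07329
Exposure prevalence π = 3632/5474 = 0.6635; overall risk P(Y=1) = 0.5053.
Under exogeneity, PAF = [P(Y=1) − p₀]/P(Y=1).
PAF = (0.5053 − 0.07329) / 0.5053 ≈ 0.8550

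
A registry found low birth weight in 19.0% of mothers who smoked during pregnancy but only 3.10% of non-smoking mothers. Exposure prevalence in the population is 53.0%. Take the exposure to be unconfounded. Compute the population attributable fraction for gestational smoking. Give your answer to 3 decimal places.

PAF ≈ 0.731

p₁ = 0.19, p₀ = 0.031.
Overall risk P(Y=1) = π·p₁ + (1−π)·p₀ = 0.53×0.19 + 0.47×0.031 = 0.11527.
Under exogeneity, PAF = [P(Y=1) − p₀] / P(Y=1).
PAF = (0.11527 − 0.031) / 0.11527 ≈ 0.7311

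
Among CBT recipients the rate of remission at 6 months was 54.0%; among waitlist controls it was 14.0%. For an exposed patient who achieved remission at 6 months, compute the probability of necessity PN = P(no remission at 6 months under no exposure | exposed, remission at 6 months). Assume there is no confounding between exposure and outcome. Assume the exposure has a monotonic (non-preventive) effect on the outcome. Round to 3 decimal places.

p₁ = 0.54, p₀ = 0.14.
Under exogeneity and monotonicity, PN = (p₁ − p₀) / p₁.
PN = (0.54 − 0.14) / 0.54 = 0.4 / 0.54 ≈ 0.7407

PN ≈ 0.741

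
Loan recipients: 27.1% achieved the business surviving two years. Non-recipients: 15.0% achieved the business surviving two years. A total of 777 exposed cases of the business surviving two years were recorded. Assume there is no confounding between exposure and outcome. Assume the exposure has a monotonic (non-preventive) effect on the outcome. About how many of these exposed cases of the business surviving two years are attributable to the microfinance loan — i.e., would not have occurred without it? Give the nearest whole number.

about 347 cases

p₁ = 0.271, p₀ = 0.15.
PN = (p₁ − p₀)/p₁ = (0.271 − 0.15) / 0.271 ≈ 0.44649.
Attributable cases ≈ PN × (exposed cases) = 0.44649 × 777 ≈ 346.93.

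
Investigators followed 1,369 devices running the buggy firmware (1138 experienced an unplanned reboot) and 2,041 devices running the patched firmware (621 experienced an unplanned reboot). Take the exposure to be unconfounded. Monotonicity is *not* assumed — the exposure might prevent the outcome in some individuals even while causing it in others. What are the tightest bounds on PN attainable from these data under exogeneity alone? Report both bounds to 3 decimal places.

0.634 ≤ PN ≤ 0.837

p₁ = P(outcome | exposed) = 1138/1369 = 0.83126
p₀ = P(outcome | unexposed) = 621/2041 = 0.30426
Under exogeneity alone the bounds on PN are max{0,(p₁−p₀)/p₁} ≤ PN ≤ min{1,(1−p₀)/p₁}.
  lower = (p₁ − p₀)/p₁ = 0.527 / 0.83126 ≈ 0.6340
  upper = min{1, (1 − p₀)/p₁} = 0.69574 / 0.83126 ≈ 0.8370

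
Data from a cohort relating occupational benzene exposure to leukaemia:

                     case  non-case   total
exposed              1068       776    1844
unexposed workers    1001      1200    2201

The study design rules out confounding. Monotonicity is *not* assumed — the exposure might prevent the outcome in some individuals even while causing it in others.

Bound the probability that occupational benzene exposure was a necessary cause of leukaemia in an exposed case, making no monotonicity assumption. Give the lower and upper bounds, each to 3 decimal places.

p₁ = P(outcome | exposed) = 1068/1844 = 0.57918
p₀ = P(outcome | unexposed) = 1001/2201 = 0.45479
Under exogeneity alone the bounds on PN are max{0,(p₁−p₀)/p₁} ≤ PN ≤ min{1,(1−p₀)/p₁}.
  lower = (p₁ − p₀)/p₁ = 0.12438 / 0.57918 ≈ 0.2148
  upper = min{1, (1 − p₀)/p₁} = 0.54521 / 0.57918 ≈ 0.9413

0.215 ≤ PN ≤ 0.941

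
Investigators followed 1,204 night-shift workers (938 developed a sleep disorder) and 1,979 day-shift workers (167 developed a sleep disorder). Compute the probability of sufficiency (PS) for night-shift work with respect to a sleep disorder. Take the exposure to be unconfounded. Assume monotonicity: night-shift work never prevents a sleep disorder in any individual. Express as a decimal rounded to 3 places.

p₁ = P(outcome | exposed) = 938/1204 = 0.77907
p₀ = P(outcome | unexposed) = 167/1979 = 0.084386
Under exogeneity and monotonicity, PS = (p₁ − p₀) / (1 − p₀).
PS = (0.77907 − 0.084386) / (1 − 0.084386) = 0.69468 / 0.91561 ≈ 0.7587

PS ≈ 0.759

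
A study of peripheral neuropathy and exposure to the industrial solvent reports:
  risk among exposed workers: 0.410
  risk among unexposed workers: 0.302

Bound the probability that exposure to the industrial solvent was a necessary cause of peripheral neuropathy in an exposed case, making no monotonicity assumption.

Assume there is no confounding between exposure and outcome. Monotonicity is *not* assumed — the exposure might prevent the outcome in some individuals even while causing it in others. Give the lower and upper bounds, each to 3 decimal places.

Let p₁ = 0.41, p₀ = 0.302.
Under exogeneity alone the bounds on PN are max{0,(p₁−p₀)/p₁} ≤ PN ≤ min{1,(1−p₀)/p₁}.
  lower = (p₁ − p₀)/p₁ = 0.108 / 0.41 ≈ 0.2634
  upper = min{1, (1 − p₀)/p₁} = 0.698 / 0.41 ≈ 1.7024 → capped at 1

0.263 ≤ PN ≤ 1.000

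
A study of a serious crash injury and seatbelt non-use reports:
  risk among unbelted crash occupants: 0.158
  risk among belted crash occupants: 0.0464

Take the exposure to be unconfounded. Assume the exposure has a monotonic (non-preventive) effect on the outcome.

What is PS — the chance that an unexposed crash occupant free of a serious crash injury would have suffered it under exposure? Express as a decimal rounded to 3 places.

Let p₁ = 0.158, p₀ = 0.0464.
Under exogeneity and monotonicity, PS = (p₁ − p₀) / (1 − p₀).
PS = (0.158 − 0.0464) / (1 − 0.0464) = 0.1116 / 0.9536 ≈ 0.1170

PS ≈ 0.117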